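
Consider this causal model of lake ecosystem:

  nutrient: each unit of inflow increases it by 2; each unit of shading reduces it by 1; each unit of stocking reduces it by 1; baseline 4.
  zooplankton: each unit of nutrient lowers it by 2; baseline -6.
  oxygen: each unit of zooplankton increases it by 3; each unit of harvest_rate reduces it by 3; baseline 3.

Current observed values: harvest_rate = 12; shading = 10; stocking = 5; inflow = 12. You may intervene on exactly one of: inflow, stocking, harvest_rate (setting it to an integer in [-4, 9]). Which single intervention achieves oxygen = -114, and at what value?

set harvest_rate = 7

Intervening on inflow: oxygen = -12*inflow + 15. Reaching -114 requires inflow = 43/4, not an integer.
Intervening on stocking: oxygen = 6*stocking - 159. Reaching -114 requires stocking = 15/2, not an integer.
Intervening on harvest_rate: with other inputs at their observed values, oxygen = -3*harvest_rate - 93. Solving for -114 gives harvest_rate = 7, within [-4, 9].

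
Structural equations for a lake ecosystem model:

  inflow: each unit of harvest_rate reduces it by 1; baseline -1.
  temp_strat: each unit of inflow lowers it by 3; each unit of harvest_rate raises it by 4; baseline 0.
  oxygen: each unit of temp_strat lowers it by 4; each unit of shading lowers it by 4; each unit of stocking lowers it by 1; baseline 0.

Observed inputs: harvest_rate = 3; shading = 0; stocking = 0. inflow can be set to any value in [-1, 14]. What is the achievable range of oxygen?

-60 to 120

Intervening on inflow fixes its value directly, overriding its dependence on harvest_rate.
Substituting into the temp_strat equation gives temp_strat = -3*inflow + 12.
oxygen becomes 12*inflow - 48.
Linear in inflow, so extremes are at the endpoints: inflow = -1 gives oxygen = -60; inflow = 14 gives oxygen = 120.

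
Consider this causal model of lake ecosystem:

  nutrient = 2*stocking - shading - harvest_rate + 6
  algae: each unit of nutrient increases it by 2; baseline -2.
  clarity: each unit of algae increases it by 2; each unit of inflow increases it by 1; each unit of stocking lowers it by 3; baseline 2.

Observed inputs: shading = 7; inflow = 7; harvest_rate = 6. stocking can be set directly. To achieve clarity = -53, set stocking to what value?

Substituting into the nutrient equation gives nutrient = 2*stocking - 7.
Substituting into the algae equation gives algae = 4*stocking - 16.
Substituting into the clarity equation gives clarity = 5*stocking - 23.
Solve 5*stocking - 23 = -53: stocking = (-53 + 23) / 5 = -6.

stocking = -6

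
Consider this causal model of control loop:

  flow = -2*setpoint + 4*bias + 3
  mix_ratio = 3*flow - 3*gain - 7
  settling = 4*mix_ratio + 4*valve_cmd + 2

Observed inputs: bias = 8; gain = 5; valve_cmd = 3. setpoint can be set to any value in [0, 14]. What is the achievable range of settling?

10 to 346

Substituting into the flow equation gives flow = -2*setpoint + 35.
So mix_ratio = -6*setpoint + 83.
So settling = -24*setpoint + 346.
Linear in setpoint, so extremes are at the endpoints: setpoint = 0 gives settling = 346; setpoint = 14 gives settling = 10.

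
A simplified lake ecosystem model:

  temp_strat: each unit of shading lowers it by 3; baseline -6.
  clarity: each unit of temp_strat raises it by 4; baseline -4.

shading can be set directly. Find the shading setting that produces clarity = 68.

Substituting into the clarity equation gives clarity = -12*shading - 28.
Solve -12*shading - 28 = 68: shading = (68 + 28) / -12 = -8.

shading = -8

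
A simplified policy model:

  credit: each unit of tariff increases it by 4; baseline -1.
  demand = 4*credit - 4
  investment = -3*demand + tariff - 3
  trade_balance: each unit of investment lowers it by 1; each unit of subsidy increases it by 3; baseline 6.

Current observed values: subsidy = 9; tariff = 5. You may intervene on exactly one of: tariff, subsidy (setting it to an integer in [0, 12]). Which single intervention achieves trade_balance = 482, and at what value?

Intervening on tariff: with other inputs at their observed values, trade_balance = 47*tariff + 12. Solving for 482 gives tariff = 10, within [0, 12].
Intervening on subsidy: trade_balance = 3*subsidy + 220. Reaching 482 requires subsidy = 262/3, not an integer.

set tariff = 10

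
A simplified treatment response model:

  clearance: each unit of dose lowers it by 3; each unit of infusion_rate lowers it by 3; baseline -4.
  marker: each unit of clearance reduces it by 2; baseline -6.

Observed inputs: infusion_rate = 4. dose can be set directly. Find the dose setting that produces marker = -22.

Substituting into the clearance equation gives clearance = -3*dose - 16.
Substituting into the marker equation gives marker = 6*dose + 26.
Solve 6*dose + 26 = -22: dose = (-22 - 26) / 6 = -8.

dose = -8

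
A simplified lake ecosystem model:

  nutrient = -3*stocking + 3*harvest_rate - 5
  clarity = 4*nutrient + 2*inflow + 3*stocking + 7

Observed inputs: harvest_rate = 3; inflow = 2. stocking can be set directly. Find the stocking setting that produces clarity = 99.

stocking = -8

Substituting into the nutrient equation gives nutrient = -3*stocking + 4.
So clarity = -9*stocking + 27.
Solve -9*stocking + 27 = 99: stocking = (99 - 27) / -9 = -8.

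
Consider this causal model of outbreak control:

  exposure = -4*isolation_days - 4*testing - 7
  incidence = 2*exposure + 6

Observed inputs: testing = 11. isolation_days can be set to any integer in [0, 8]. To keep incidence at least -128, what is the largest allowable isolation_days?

Substituting into the exposure equation gives exposure = -4*isolation_days - 51.
incidence becomes -8*isolation_days - 96.
Require -8*isolation_days - 96 ≥ -128, so isolation_days ≤ 4.
The largest integer in [0, 8] satisfying this is 4.

isolation_days = 4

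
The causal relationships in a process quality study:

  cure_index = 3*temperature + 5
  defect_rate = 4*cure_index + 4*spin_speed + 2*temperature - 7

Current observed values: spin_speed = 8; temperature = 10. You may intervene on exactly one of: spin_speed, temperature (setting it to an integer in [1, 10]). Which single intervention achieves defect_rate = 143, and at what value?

Intervening on spin_speed: defect_rate = 4*spin_speed + 153. Reaching 143 requires spin_speed = -5/2, not an integer.
Intervening on temperature: with other inputs at their observed values, defect_rate = 14*temperature + 45. Solving for 143 gives temperature = 7, within [1, 10].

set temperature = 7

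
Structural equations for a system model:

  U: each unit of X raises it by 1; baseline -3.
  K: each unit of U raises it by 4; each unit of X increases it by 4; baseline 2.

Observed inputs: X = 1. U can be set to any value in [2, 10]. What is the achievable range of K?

Intervening on U fixes its value directly, overriding its dependence on X.
Substituting into the K equation gives K = 4*U + 6.
Linear in U, so extremes are at the endpoints: U = 2 gives K = 14; U = 10 gives K = 46.

14 to 46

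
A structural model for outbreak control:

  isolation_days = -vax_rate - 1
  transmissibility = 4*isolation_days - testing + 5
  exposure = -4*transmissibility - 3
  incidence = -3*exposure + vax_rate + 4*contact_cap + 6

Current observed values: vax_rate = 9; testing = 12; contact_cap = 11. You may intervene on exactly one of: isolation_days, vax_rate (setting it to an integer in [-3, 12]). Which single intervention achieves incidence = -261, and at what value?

Intervening on isolation_days: incidence = 48*isolation_days - 16. Reaching -261 requires isolation_days = -245/48, not an integer.
Intervening on vax_rate: with other inputs at their observed values, incidence = -47*vax_rate - 73. Solving for -261 gives vax_rate = 4, within [-3, 12].

set vax_rate = 4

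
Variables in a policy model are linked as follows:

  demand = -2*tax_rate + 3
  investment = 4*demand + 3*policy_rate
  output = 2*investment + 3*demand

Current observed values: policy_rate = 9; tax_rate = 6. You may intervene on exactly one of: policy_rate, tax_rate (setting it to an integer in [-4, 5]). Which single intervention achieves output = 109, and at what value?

Intervening on policy_rate: output = 6*policy_rate - 99. Reaching 109 requires policy_rate = 104/3, not an integer.
Intervening on tax_rate: with other inputs at their observed values, output = -22*tax_rate + 87. Solving for 109 gives tax_rate = -1, within [-4, 5].

set tax_rate = -1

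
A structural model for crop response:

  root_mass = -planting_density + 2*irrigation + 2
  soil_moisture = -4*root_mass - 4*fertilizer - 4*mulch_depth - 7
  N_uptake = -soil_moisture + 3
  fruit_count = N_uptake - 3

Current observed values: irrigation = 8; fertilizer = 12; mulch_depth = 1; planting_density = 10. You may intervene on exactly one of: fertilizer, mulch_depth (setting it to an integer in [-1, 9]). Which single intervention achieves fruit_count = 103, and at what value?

set mulch_depth = 4

Intervening on fertilizer: fruit_count = 4*fertilizer + 43. Reaching 103 requires fertilizer = 15, outside [-1, 9].
Intervening on mulch_depth: with other inputs at their observed values, fruit_count = 4*mulch_depth + 87. Solving for 103 gives mulch_depth = 4, within [-1, 9].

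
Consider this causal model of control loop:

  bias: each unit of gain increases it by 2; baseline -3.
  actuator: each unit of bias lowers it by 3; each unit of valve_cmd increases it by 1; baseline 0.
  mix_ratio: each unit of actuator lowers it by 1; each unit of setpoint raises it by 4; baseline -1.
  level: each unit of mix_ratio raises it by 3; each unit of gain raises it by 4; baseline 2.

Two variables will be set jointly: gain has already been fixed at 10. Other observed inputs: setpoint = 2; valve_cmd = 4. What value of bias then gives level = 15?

bias = -4

With gain held at 10:
Intervening on bias fixes its value directly, overriding its dependence on gain.
Substituting into the actuator equation gives actuator = -3*bias + 4.
Substituting into the mix_ratio equation gives mix_ratio = 3*bias + 3.
This gives level = 9*bias + 51.
Solve 9*bias + 51 = 15: bias = (15 - 51) / 9 = -4.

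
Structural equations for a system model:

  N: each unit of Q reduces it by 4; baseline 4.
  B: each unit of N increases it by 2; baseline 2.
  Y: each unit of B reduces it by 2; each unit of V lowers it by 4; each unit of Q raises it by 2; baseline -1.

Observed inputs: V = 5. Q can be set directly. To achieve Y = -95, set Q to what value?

Substituting into the B equation gives B = -8*Q + 10.
Y becomes 18*Q - 41.
Solve 18*Q - 41 = -95: Q = (-95 + 41) / 18 = -3.

Q = -3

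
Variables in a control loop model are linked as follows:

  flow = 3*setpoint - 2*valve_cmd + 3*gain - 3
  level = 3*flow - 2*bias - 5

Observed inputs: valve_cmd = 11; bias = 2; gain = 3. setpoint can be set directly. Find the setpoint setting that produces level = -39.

setpoint = 2

Substituting into the flow equation gives flow = 3*setpoint - 16.
Substituting into the level equation gives level = 9*setpoint - 57.
Solve 9*setpoint - 57 = -39: setpoint = (-39 + 57) / 9 = 2.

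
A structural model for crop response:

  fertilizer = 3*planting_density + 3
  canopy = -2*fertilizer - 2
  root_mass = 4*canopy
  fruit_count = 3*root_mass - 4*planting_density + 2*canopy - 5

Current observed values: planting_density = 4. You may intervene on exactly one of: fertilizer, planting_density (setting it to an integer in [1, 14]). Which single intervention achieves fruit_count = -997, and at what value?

set planting_density = 10

Intervening on fertilizer: fruit_count = -28*fertilizer - 49. Reaching -997 requires fertilizer = 237/7, not an integer.
Intervening on planting_density: with other inputs at their observed values, fruit_count = -88*planting_density - 117. Solving for -997 gives planting_density = 10, within [1, 14].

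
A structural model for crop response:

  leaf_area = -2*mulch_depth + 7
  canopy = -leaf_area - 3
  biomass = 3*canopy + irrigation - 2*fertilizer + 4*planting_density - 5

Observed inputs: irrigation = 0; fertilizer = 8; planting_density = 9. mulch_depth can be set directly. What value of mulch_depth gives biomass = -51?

Substituting into the canopy equation gives canopy = 2*mulch_depth - 10.
So biomass = 6*mulch_depth - 15.
Solve 6*mulch_depth - 15 = -51: mulch_depth = (-51 + 15) / 6 = -6.

mulch_depth = -6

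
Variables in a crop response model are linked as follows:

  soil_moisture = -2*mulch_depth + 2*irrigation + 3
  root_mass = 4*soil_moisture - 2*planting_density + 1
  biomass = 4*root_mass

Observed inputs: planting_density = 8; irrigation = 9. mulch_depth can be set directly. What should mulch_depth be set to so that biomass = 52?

Substituting into the soil_moisture equation gives soil_moisture = -2*mulch_depth + 21.
So root_mass = -8*mulch_depth + 69.
Substituting into the biomass equation gives biomass = -32*mulch_depth + 276.
Solve -32*mulch_depth + 276 = 52: mulch_depth = (52 - 276) / -32 = 7.

mulch_depth = 7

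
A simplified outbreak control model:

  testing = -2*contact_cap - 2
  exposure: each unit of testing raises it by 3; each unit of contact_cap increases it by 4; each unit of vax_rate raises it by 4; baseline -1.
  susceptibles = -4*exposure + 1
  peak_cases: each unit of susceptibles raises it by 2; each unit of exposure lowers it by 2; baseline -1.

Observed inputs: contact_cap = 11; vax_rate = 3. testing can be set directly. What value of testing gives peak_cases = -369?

testing = -6

Intervening on testing fixes its value directly, overriding its dependence on contact_cap.
Substituting into the exposure equation gives exposure = 3*testing + 55.
Substituting into the susceptibles equation gives susceptibles = -12*testing - 219.
Substituting into the peak_cases equation gives peak_cases = -30*testing - 549.
Solve -30*testing - 549 = -369: testing = (-369 + 549) / -30 = -6.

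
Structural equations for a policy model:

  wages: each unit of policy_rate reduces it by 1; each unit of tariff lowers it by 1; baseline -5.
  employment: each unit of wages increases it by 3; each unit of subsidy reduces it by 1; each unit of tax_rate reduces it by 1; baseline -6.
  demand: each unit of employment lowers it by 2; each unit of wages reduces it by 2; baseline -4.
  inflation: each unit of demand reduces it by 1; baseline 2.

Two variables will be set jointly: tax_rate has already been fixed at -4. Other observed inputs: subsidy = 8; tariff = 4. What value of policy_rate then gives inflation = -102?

policy_rate = 2

With tax_rate held at -4:
Substituting into the wages equation gives wages = -policy_rate - 9.
Substituting into the employment equation gives employment = -3*policy_rate - 37.
demand becomes 8*policy_rate + 88.
So inflation = -8*policy_rate - 86.
Solve -8*policy_rate - 86 = -102: policy_rate = (-102 + 86) / -8 = 2.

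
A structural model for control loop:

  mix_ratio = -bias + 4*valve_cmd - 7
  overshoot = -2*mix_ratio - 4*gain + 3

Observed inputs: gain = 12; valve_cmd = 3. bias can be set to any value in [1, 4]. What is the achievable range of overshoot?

Substituting into the mix_ratio equation gives mix_ratio = -bias + 5.
Substituting into the overshoot equation gives overshoot = 2*bias - 55.
Linear in bias, so extremes are at the endpoints: bias = 1 gives overshoot = -53; bias = 4 gives overshoot = -47.

-53 to -47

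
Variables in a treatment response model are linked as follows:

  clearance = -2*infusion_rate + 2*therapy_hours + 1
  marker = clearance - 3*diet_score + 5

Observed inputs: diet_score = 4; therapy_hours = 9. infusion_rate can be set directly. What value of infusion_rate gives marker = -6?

infusion_rate = 9

Substituting into the clearance equation gives clearance = -2*infusion_rate + 19.
Substituting into the marker equation gives marker = -2*infusion_rate + 12.
Solve -2*infusion_rate + 12 = -6: infusion_rate = (-6 - 12) / -2 = 9.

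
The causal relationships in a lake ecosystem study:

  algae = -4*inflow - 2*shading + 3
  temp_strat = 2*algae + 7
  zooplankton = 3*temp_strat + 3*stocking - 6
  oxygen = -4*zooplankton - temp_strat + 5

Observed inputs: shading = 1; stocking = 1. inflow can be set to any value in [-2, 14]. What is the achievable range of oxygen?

Substituting into the algae equation gives algae = -4*inflow + 1.
Substituting into the temp_strat equation gives temp_strat = -8*inflow + 9.
zooplankton becomes -24*inflow + 24.
Substituting into the oxygen equation gives oxygen = 104*inflow - 100.
Linear in inflow, so extremes are at the endpoints: inflow = -2 gives oxygen = -308; inflow = 14 gives oxygen = 1356.

-308 to 1356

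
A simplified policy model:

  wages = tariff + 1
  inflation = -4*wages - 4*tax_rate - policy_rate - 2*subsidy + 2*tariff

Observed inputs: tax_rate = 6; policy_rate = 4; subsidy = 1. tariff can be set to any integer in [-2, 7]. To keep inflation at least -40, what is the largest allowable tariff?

tariff = 3

Substituting into the inflation equation gives inflation = -2*tariff - 34.
Require -2*tariff - 34 ≥ -40, so tariff ≤ 3.
The largest integer in [-2, 7] satisfying this is 3.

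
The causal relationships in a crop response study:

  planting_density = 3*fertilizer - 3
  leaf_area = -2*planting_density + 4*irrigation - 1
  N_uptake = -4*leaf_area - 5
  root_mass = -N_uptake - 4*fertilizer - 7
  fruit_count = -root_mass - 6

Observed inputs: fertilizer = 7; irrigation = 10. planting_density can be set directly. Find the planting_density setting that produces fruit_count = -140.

Intervening on planting_density fixes its value directly, overriding its dependence on fertilizer.
Substituting into the leaf_area equation gives leaf_area = -2*planting_density + 39.
N_uptake becomes 8*planting_density - 161.
Substituting into the root_mass equation gives root_mass = -8*planting_density + 126.
So fruit_count = 8*planting_density - 132.
Solve 8*planting_density - 132 = -140: planting_density = (-140 + 132) / 8 = -1.

planting_density = -1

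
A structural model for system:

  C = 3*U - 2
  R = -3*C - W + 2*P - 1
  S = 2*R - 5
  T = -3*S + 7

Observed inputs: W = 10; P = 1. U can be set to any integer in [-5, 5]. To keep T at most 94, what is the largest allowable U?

U = 1

Substituting into the R equation gives R = -9*U - 3.
Substituting into the S equation gives S = -18*U - 11.
Substituting into the T equation gives T = 54*U + 40.
Require 54*U + 40 ≤ 94, so U ≤ 1.
The largest integer in [-5, 5] satisfying this is 1.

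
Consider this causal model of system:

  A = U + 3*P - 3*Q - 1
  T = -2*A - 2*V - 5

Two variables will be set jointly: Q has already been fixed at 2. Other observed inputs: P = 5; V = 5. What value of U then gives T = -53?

U = 11

With Q held at 2:
Substituting into the A equation gives A = U + 8.
Substituting into the T equation gives T = -2*U - 31.
Solve -2*U - 31 = -53: U = (-53 + 31) / -2 = 11.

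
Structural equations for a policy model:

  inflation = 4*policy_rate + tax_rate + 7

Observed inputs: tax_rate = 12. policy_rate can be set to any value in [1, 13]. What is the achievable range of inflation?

Substituting into the inflation equation gives inflation = 4*policy_rate + 19.
Linear in policy_rate, so extremes are at the endpoints: policy_rate = 1 gives inflation = 23; policy_rate = 13 gives inflation = 71.

23 to 71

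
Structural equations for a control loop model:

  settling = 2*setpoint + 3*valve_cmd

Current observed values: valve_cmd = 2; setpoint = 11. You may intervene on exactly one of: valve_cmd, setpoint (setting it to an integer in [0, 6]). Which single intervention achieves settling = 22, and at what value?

set valve_cmd = 0

Intervening on valve_cmd: with other inputs at their observed values, settling = 3*valve_cmd + 22. Solving for 22 gives valve_cmd = 0, within [0, 6].
Intervening on setpoint: settling = 2*setpoint + 6. Reaching 22 requires setpoint = 8, outside [0, 6].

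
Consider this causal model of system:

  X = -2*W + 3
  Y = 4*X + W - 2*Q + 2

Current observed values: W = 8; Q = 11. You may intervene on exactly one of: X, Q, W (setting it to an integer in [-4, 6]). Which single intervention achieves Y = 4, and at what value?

set X = 4

Intervening on X: with other inputs at their observed values, Y = 4*X - 12. Solving for 4 gives X = 4, within [-4, 6].
Intervening on Q: Y = -2*Q - 42. Reaching 4 requires Q = -23, outside [-4, 6].
Intervening on W: Y = -7*W - 8. Reaching 4 requires W = -12/7, not an integer.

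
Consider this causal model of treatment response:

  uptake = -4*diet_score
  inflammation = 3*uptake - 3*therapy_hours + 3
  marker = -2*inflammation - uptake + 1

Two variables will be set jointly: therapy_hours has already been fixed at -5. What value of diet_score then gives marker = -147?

With therapy_hours held at -5:
Substituting into the inflammation equation gives inflammation = -12*diet_score + 18.
Substituting into the marker equation gives marker = 28*diet_score - 35.
Solve 28*diet_score - 35 = -147: diet_score = (-147 + 35) / 28 = -4.

diet_score = -4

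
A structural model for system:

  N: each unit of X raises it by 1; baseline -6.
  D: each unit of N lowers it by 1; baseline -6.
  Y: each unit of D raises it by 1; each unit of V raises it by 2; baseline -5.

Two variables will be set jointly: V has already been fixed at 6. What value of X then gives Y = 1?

X = 6

With V held at 6:
Substituting into the D equation gives D = -X.
Substituting into the Y equation gives Y = -X + 7.
Solve -X + 7 = 1: X = (1 - 7) / -1 = 6.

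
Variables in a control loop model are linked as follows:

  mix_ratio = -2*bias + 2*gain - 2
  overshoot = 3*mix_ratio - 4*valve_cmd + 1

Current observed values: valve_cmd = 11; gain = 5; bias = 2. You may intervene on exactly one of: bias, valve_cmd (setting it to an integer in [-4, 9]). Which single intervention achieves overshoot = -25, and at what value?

Intervening on bias: with other inputs at their observed values, overshoot = -6*bias - 19. Solving for -25 gives bias = 1, within [-4, 9].
Intervening on valve_cmd: overshoot = -4*valve_cmd + 13. Reaching -25 requires valve_cmd = 19/2, not an integer.

set bias = 1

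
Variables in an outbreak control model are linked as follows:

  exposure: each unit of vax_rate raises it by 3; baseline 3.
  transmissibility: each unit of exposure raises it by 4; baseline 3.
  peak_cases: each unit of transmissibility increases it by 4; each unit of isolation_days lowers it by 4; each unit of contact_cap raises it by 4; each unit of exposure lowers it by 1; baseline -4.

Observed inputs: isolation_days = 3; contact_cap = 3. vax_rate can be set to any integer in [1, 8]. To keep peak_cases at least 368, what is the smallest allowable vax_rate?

Substituting into the transmissibility equation gives transmissibility = 12*vax_rate + 15.
Substituting into the peak_cases equation gives peak_cases = 45*vax_rate + 53.
Require 45*vax_rate + 53 ≥ 368, so vax_rate ≥ 7.
The smallest integer in [1, 8] satisfying this is 7.

vax_rate = 7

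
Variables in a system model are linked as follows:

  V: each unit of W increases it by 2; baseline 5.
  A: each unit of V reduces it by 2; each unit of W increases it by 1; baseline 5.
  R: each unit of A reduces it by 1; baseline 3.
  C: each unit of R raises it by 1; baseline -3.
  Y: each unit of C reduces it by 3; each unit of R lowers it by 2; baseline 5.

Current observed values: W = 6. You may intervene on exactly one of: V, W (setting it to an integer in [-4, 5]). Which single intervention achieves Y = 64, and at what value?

set V = -1

Intervening on V: with other inputs at their observed values, Y = -10*V + 54. Solving for 64 gives V = -1, within [-4, 5].
Intervening on W: Y = -15*W - 26. Reaching 64 requires W = -6, outside [-4, 5].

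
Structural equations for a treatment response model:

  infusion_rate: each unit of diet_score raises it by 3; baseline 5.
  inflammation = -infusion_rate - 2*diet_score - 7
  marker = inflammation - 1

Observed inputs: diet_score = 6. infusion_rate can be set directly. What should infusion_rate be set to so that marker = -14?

Intervening on infusion_rate fixes its value directly, overriding its dependence on diet_score.
Substituting into the inflammation equation gives inflammation = -infusion_rate - 19.
This gives marker = -infusion_rate - 20.
Solve -infusion_rate - 20 = -14: infusion_rate = (-14 + 20) / -1 = -6.

infusion_rate = -6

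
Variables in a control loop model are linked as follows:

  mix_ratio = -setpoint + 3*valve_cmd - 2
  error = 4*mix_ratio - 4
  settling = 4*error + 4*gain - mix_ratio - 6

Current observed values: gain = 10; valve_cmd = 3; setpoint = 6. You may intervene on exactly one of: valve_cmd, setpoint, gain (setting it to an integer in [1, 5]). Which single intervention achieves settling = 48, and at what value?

set setpoint = 5

Intervening on valve_cmd: settling = 45*valve_cmd - 102. Reaching 48 requires valve_cmd = 10/3, not an integer.
Intervening on setpoint: with other inputs at their observed values, settling = -15*setpoint + 123. Solving for 48 gives setpoint = 5, within [1, 5].
Intervening on gain: settling = 4*gain - 7. Reaching 48 requires gain = 55/4, not an integer.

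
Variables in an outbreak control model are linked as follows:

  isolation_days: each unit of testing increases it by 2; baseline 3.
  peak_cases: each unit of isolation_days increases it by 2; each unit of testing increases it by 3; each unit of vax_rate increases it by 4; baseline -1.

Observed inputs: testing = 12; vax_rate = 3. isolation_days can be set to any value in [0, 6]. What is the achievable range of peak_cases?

47 to 59

Intervening on isolation_days fixes its value directly, overriding its dependence on testing.
Substituting into the peak_cases equation gives peak_cases = 2*isolation_days + 47.
Linear in isolation_days, so extremes are at the endpoints: isolation_days = 0 gives peak_cases = 47; isolation_days = 6 gives peak_cases = 59.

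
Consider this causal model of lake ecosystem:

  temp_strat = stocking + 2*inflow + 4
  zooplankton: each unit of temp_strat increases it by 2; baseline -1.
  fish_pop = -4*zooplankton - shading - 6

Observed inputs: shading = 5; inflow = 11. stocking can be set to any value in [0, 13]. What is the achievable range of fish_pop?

Substituting into the temp_strat equation gives temp_strat = stocking + 26.
This gives zooplankton = 2*stocking + 51.
Substituting into the fish_pop equation gives fish_pop = -8*stocking - 215.
Linear in stocking, so extremes are at the endpoints: stocking = 0 gives fish_pop = -215; stocking = 13 gives fish_pop = -319.

-319 to -215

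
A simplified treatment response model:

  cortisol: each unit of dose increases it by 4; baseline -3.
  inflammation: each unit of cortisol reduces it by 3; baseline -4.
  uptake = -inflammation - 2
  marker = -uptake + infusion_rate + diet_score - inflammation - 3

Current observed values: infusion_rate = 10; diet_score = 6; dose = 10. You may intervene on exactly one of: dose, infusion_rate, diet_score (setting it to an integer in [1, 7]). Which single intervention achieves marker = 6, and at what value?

set infusion_rate = 1

Intervening on dose: the paths from dose to marker cancel (net effect zero), leaving marker = 15; 6 is unreachable this way.
Intervening on infusion_rate: with other inputs at their observed values, marker = infusion_rate + 5. Solving for 6 gives infusion_rate = 1, within [1, 7].
Intervening on diet_score: marker = diet_score + 9. Reaching 6 requires diet_score = -3, outside [1, 7].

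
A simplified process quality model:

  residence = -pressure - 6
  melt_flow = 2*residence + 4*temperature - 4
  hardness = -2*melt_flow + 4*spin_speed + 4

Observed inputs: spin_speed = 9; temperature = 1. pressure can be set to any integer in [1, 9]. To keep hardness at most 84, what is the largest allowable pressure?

pressure = 5

Substituting into the melt_flow equation gives melt_flow = -2*pressure - 12.
Substituting into the hardness equation gives hardness = 4*pressure + 64.
Require 4*pressure + 64 ≤ 84, so pressure ≤ 5.
The largest integer in [1, 9] satisfying this is 5.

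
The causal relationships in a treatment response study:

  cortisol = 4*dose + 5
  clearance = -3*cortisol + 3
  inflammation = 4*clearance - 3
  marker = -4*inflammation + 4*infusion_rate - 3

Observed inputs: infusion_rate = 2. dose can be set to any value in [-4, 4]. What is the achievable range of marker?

-559 to 977

Substituting into the clearance equation gives clearance = -12*dose - 12.
So inflammation = -48*dose - 51.
Substituting into the marker equation gives marker = 192*dose + 209.
Linear in dose, so extremes are at the endpoints: dose = -4 gives marker = -559; dose = 4 gives marker = 977.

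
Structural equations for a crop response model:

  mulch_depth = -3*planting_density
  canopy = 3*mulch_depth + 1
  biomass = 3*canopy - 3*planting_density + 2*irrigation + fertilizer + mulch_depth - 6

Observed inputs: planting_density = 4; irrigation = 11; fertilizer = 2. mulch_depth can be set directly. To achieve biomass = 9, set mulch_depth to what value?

mulch_depth = 0

Intervening on mulch_depth fixes its value directly, overriding its dependence on planting_density.
Substituting into the biomass equation gives biomass = 10*mulch_depth + 9.
Solve 10*mulch_depth + 9 = 9: mulch_depth = (9 - 9) / 10 = 0.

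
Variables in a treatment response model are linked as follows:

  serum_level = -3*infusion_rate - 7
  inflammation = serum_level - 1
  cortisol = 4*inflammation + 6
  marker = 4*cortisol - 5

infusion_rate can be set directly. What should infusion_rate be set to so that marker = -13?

infusion_rate = -2

Substituting into the inflammation equation gives inflammation = -3*infusion_rate - 8.
This gives cortisol = -12*infusion_rate - 26.
This gives marker = -48*infusion_rate - 109.
Solve -48*infusion_rate - 109 = -13: infusion_rate = (-13 + 109) / -48 = -2.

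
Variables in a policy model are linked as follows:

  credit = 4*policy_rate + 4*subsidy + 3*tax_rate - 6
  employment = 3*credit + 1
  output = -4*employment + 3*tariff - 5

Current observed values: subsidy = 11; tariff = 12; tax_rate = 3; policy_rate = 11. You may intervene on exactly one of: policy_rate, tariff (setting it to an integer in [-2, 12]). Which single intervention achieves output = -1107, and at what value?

Intervening on policy_rate: output = -48*policy_rate - 537. Reaching -1107 requires policy_rate = 95/8, not an integer.
Intervening on tariff: with other inputs at their observed values, output = 3*tariff - 1101. Solving for -1107 gives tariff = -2, within [-2, 12].

set tariff = -2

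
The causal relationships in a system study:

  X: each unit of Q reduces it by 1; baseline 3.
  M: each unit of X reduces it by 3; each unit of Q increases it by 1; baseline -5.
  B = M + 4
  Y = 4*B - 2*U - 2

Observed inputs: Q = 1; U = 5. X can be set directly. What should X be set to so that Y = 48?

X = -5

Intervening on X fixes its value directly, overriding its dependence on Q.
Substituting into the M equation gives M = -3*X - 4.
B becomes -3*X.
Substituting into the Y equation gives Y = -12*X - 12.
Solve -12*X - 12 = 48: X = (48 + 12) / -12 = -5.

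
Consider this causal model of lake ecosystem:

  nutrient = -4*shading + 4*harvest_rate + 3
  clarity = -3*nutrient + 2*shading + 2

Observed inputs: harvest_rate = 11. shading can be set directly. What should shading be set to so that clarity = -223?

Substituting into the nutrient equation gives nutrient = -4*shading + 47.
Substituting into the clarity equation gives clarity = 14*shading - 139.
Solve 14*shading - 139 = -223: shading = (-223 + 139) / 14 = -6.

shading = -6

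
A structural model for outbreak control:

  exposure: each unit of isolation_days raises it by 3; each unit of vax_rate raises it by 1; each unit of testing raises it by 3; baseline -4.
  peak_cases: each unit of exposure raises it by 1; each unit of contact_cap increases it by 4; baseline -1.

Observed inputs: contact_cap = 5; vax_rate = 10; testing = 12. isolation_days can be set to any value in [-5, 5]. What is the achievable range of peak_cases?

46 to 76

Substituting into the exposure equation gives exposure = 3*isolation_days + 42.
peak_cases becomes 3*isolation_days + 61.
Linear in isolation_days, so extremes are at the endpoints: isolation_days = -5 gives peak_cases = 46; isolation_days = 5 gives peak_cases = 76.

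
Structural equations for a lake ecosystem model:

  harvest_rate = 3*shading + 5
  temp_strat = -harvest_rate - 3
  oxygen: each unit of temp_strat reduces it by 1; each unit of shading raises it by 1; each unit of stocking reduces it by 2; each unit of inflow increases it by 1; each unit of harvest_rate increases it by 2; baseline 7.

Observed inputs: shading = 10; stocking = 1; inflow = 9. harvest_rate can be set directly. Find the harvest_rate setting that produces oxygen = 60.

Intervening on harvest_rate fixes its value directly, overriding its dependence on shading.
Substituting into the oxygen equation gives oxygen = 3*harvest_rate + 27.
Solve 3*harvest_rate + 27 = 60: harvest_rate = (60 - 27) / 3 = 11.

harvest_rate = 11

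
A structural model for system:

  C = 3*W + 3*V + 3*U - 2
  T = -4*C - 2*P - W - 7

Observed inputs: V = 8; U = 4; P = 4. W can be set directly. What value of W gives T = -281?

W = 10

Substituting into the C equation gives C = 3*W + 34.
Substituting into the T equation gives T = -13*W - 151.
Solve -13*W - 151 = -281: W = (-281 + 151) / -13 = 10.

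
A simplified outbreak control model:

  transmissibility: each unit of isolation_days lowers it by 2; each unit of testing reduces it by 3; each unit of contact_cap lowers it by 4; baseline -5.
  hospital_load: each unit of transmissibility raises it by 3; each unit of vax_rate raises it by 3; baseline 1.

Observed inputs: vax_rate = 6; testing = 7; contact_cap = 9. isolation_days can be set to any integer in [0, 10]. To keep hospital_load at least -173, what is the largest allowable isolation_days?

isolation_days = 1

Substituting into the transmissibility equation gives transmissibility = -2*isolation_days - 62.
Substituting into the hospital_load equation gives hospital_load = -6*isolation_days - 167.
Require -6*isolation_days - 167 ≥ -173, so isolation_days ≤ 1.
The largest integer in [0, 10] satisfying this is 1.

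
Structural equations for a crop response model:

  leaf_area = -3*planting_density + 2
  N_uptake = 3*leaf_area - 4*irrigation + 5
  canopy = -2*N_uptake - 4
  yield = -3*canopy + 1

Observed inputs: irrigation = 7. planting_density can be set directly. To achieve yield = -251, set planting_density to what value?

Substituting into the N_uptake equation gives N_uptake = -9*planting_density - 17.
Substituting into the canopy equation gives canopy = 18*planting_density + 30.
Substituting into the yield equation gives yield = -54*planting_density - 89.
Solve -54*planting_density - 89 = -251: planting_density = (-251 + 89) / -54 = 3.

planting_density = 3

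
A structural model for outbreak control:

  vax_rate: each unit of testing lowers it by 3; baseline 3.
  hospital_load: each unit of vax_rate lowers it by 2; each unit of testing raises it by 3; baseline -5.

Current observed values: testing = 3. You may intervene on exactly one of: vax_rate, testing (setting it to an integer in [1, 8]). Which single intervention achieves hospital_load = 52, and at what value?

Intervening on vax_rate: hospital_load = -2*vax_rate + 4. Reaching 52 requires vax_rate = -24, outside [1, 8].
Intervening on testing: with other inputs at their observed values, hospital_load = 9*testing - 11. Solving for 52 gives testing = 7, within [1, 8].

set testing = 7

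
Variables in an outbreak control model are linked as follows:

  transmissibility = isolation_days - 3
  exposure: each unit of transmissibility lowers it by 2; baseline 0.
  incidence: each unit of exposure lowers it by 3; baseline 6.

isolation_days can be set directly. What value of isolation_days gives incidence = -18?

isolation_days = -1

Substituting into the exposure equation gives exposure = -2*isolation_days + 6.
This gives incidence = 6*isolation_days - 12.
Solve 6*isolation_days - 12 = -18: isolation_days = (-18 + 12) / 6 = -1.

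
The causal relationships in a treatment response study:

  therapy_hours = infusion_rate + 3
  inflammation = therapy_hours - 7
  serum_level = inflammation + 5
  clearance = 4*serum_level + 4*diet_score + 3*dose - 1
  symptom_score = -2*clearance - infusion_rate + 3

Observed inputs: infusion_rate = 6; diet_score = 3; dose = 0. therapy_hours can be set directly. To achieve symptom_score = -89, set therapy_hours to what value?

therapy_hours = 10

Intervening on therapy_hours fixes its value directly, overriding its dependence on infusion_rate.
Substituting into the serum_level equation gives serum_level = therapy_hours - 2.
Substituting into the clearance equation gives clearance = 4*therapy_hours + 3.
symptom_score becomes -8*therapy_hours - 9.
Solve -8*therapy_hours - 9 = -89: therapy_hours = (-89 + 9) / -8 = 10.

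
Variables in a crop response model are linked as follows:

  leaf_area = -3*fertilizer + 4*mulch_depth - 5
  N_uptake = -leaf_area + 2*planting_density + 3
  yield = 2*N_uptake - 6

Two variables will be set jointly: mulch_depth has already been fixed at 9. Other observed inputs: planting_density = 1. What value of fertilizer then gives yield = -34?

With mulch_depth held at 9:
Substituting into the leaf_area equation gives leaf_area = -3*fertilizer + 31.
So N_uptake = 3*fertilizer - 26.
So yield = 6*fertilizer - 58.
Solve 6*fertilizer - 58 = -34: fertilizer = (-34 + 58) / 6 = 4.

fertilizer = 4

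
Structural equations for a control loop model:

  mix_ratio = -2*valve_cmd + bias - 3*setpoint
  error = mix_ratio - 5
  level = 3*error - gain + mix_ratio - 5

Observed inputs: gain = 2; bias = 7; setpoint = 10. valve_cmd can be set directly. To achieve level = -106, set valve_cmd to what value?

valve_cmd = -1

Substituting into the mix_ratio equation gives mix_ratio = -2*valve_cmd - 23.
Substituting into the error equation gives error = -2*valve_cmd - 28.
level becomes -8*valve_cmd - 114.
Solve -8*valve_cmd - 114 = -106: valve_cmd = (-106 + 114) / -8 = -1.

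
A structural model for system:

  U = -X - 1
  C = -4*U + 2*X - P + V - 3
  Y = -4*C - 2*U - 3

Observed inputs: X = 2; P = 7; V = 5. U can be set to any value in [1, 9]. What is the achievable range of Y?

Intervening on U fixes its value directly, overriding its dependence on X.
Substituting into the C equation gives C = -4*U - 1.
Substituting into the Y equation gives Y = 14*U + 1.
Linear in U, so extremes are at the endpoints: U = 1 gives Y = 15; U = 9 gives Y = 127.

15 to 127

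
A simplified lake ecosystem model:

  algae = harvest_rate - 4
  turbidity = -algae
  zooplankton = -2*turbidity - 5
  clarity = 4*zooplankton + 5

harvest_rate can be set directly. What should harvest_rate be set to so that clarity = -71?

Substituting into the turbidity equation gives turbidity = -harvest_rate + 4.
So zooplankton = 2*harvest_rate - 13.
This gives clarity = 8*harvest_rate - 47.
Solve 8*harvest_rate - 47 = -71: harvest_rate = (-71 + 47) / 8 = -3.

harvest_rate = -3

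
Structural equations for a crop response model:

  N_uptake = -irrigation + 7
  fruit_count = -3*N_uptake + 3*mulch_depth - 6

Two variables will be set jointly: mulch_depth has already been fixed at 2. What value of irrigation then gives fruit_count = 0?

With mulch_depth held at 2:
Substituting into the fruit_count equation gives fruit_count = 3*irrigation - 21.
Solve 3*irrigation - 21 = 0: irrigation = (0 + 21) / 3 = 7.

irrigation = 7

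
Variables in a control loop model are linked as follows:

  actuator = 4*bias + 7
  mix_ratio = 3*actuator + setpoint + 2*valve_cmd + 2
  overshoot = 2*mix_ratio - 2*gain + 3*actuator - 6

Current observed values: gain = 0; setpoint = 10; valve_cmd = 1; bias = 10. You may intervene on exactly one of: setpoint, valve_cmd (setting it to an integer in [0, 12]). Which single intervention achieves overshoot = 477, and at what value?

set valve_cmd = 9

Intervening on setpoint: overshoot = 2*setpoint + 425. Reaching 477 requires setpoint = 26, outside [0, 12].
Intervening on valve_cmd: with other inputs at their observed values, overshoot = 4*valve_cmd + 441. Solving for 477 gives valve_cmd = 9, within [0, 12].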